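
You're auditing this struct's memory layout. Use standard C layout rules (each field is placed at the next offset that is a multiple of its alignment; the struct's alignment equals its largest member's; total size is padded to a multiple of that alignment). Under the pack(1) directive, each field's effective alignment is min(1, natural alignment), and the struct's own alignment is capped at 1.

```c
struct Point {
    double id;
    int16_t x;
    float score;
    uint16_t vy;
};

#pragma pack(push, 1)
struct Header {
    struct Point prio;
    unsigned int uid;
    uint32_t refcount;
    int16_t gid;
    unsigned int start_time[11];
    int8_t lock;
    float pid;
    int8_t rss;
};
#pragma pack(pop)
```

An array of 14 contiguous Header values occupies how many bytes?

1176

Point: @0: id [8B, align 8] → 8; @8: x [2B, align 2] → 10; +2 pad (align 4); @12: score [4B, align 4] → 16; @16: vy [2B, align 2] → 18; +6 tail pad (align 8); size 24, align 8
@0: prio [24B, align 1] → 24
@24: uid [4B, align 1] → 28
@28: refcount [4B, align 1] → 32
@32: gid [2B, align 1] → 34
@34: start_time [44B, align 1] → 78
@78: lock [1B, align 1] → 79
@79: pid [4B, align 1] → 83
@83: rss [1B, align 1] → 84
size 84, align 1
array of 14: 14 × 84 = 1176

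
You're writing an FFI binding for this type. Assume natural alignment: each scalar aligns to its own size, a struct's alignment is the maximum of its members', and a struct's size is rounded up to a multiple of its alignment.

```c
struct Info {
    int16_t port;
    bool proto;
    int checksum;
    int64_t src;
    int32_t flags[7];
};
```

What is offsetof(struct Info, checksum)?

port at 0 (size 2, align 2) → ends 2
proto at 2 (size 1, align 1) → ends 3
pad 1 to align 4 for checksum
checksum at 4 (size 4, align 4) → ends 8

4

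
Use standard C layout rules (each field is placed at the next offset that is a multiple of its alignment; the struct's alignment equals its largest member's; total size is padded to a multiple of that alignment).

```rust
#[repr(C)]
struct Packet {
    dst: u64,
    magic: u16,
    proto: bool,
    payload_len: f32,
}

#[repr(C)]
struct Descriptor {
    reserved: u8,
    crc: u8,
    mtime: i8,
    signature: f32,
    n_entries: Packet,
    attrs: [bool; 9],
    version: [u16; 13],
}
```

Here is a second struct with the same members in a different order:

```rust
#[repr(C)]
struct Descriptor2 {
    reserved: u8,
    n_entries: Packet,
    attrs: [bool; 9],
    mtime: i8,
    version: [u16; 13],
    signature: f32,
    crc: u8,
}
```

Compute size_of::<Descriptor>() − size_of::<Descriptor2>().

-8

Packet: 0..8  dst  (8B, 8-aligned); 8..10  magic  (2B, 2-aligned); 10..11  proto  (1B, 1-aligned); 11..12  -- padding (1B); 12..16  payload_len  (4B, 4-aligned); sizeof = 16, alignof = 8
0..1  reserved  (1B, 1-aligned)
1..2  crc  (1B, 1-aligned)
2..3  mtime  (1B, 1-aligned)
3..4  -- padding (1B)
4..8  signature  (4B, 4-aligned)
8..24  n_entries  (16B, 8-aligned)
24..33  attrs  (9B, 1-aligned)
33..34  -- padding (1B)
34..60  version  (26B, 2-aligned)
60..64  -- tail padding (4B)
sizeof = 64, alignof = 8
— Descriptor2 —
0..1  reserved  (1B, 1-aligned)
1..8  -- padding (7B)
8..24  n_entries  (16B, 8-aligned)
24..33  attrs  (9B, 1-aligned)
33..34  mtime  (1B, 1-aligned)
34..60  version  (26B, 2-aligned)
60..64  signature  (4B, 4-aligned)
64..65  crc  (1B, 1-aligned)
65..72  -- tail padding (7B)
sizeof = 72, alignof = 8
64 − 72 = -8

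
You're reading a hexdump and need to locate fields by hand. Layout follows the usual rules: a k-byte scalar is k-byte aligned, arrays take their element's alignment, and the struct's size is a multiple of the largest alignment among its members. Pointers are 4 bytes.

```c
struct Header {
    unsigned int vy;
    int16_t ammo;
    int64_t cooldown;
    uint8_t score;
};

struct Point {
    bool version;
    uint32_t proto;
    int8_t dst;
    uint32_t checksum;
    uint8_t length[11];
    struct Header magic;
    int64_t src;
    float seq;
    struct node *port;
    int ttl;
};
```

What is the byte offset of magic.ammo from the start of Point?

36

Header: vy at 0 (size 4, align 4) → ends 4; ammo at 4 (size 2, align 2) → ends 6; pad 2 to align 8 for cooldown; cooldown at 8 (size 8, align 8) → ends 16; score at 16 (size 1, align 1) → ends 17; tail pad 7 to reach multiple of 8; total 24 bytes, alignment 8
version at 0 (size 1, align 1) → ends 1
pad 3 to align 4 for proto
proto at 4 (size 4, align 4) → ends 8
dst at 8 (size 1, align 1) → ends 9
pad 3 to align 4 for checksum
checksum at 12 (size 4, align 4) → ends 16
length at 16 (size 11, align 1) → ends 27
pad 5 to align 8 for magic
magic at 32 (size 24, align 8) → ends 56
within Header: ammo at 4
32 + 4 = 36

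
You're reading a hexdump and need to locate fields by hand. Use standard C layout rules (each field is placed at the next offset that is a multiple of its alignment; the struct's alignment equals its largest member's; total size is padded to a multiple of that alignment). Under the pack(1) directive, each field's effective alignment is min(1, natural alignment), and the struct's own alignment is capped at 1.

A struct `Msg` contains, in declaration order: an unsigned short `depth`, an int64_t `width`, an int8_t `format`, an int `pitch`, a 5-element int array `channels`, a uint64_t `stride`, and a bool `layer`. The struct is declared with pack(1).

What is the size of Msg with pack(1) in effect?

44

0..2  depth  (2B, 1-aligned)
2..10  width  (8B, 1-aligned)
10..11  format  (1B, 1-aligned)
11..15  pitch  (4B, 1-aligned)
15..35  channels  (20B, 1-aligned)
35..43  stride  (8B, 1-aligned)
43..44  layer  (1B, 1-aligned)
sizeof = 44, alignof = 1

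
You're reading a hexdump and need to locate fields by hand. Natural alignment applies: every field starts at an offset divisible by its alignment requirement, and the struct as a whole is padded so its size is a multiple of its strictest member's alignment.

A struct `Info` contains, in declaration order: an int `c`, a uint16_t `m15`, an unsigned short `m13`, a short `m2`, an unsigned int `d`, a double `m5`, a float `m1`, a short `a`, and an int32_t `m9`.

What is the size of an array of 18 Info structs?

0..4  c  (4B, 4-aligned)
4..6  m15  (2B, 2-aligned)
6..8  m13  (2B, 2-aligned)
8..10  m2  (2B, 2-aligned)
10..12  -- padding (2B)
12..16  d  (4B, 4-aligned)
16..24  m5  (8B, 8-aligned)
24..28  m1  (4B, 4-aligned)
28..30  a  (2B, 2-aligned)
30..32  -- padding (2B)
32..36  m9  (4B, 4-aligned)
36..40  -- tail padding (4B)
sizeof = 40, alignof = 8
array of 18: 18 × 40 = 720

720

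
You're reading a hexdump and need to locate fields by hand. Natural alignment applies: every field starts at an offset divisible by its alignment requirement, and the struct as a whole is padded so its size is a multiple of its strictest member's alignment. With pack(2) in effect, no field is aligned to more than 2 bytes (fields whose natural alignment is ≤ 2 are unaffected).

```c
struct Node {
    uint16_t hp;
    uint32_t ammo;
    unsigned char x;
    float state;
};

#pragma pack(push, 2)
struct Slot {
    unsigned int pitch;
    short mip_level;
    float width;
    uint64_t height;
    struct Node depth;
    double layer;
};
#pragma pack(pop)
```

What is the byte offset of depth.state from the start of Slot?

30

Node: @0: hp [2B, align 2] → 2; +2 pad (align 4); @4: ammo [4B, align 4] → 8; @8: x [1B, align 1] → 9; +3 pad (align 4); @12: state [4B, align 4] → 16; size 16, align 4
@0: pitch [4B, align 2] → 4
@4: mip_level [2B, align 2] → 6
@6: width [4B, align 2] → 10
@10: height [8B, align 2] → 18
@18: depth [16B, align 2] → 34
within Node: state at 12
18 + 12 = 30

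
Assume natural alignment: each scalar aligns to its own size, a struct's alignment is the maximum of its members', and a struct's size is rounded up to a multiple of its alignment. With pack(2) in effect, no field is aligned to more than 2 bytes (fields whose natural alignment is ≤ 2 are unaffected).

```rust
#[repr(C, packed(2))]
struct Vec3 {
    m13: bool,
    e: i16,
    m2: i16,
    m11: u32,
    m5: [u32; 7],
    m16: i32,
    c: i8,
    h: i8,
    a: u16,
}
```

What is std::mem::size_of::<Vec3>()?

@0: m13 [1B, align 1] → 1
+1 pad (align 2)
@2: e [2B, align 2] → 4
@4: m2 [2B, align 2] → 6
@6: m11 [4B, align 2] → 10
@10: m5 [28B, align 2] → 38
@38: m16 [4B, align 2] → 42
@42: c [1B, align 1] → 43
@43: h [1B, align 1] → 44
@44: a [2B, align 2] → 46
size 46, align 2

46 bytes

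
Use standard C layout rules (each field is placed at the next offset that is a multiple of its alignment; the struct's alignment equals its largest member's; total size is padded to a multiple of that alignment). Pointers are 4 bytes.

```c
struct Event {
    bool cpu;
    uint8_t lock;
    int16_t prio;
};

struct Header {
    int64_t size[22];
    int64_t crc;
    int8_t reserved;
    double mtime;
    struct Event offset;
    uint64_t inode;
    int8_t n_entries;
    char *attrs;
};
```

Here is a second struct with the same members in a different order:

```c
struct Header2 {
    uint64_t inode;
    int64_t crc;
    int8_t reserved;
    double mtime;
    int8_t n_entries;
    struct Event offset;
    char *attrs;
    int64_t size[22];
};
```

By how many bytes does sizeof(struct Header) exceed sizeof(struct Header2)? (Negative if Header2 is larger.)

0

Event: @0: cpu [1B, align 1] → 1; @1: lock [1B, align 1] → 2; @2: prio [2B, align 2] → 4; size 4, align 2
@0: size [176B, align 8] → 176
@176: crc [8B, align 8] → 184
@184: reserved [1B, align 1] → 185
+7 pad (align 8)
@192: mtime [8B, align 8] → 200
@200: offset [4B, align 2] → 204
+4 pad (align 8)
@208: inode [8B, align 8] → 216
@216: n_entries [1B, align 1] → 217
+3 pad (align 4)
@220: attrs [4B, align 4] → 224
size 224, align 8
— Header2 —
@0: inode [8B, align 8] → 8
@8: crc [8B, align 8] → 16
@16: reserved [1B, align 1] → 17
+7 pad (align 8)
@24: mtime [8B, align 8] → 32
@32: n_entries [1B, align 1] → 33
+1 pad (align 2)
@34: offset [4B, align 2] → 38
+2 pad (align 4)
@40: attrs [4B, align 4] → 44
+4 pad (align 8)
@48: size [176B, align 8] → 224
size 224, align 8
224 − 224 = 0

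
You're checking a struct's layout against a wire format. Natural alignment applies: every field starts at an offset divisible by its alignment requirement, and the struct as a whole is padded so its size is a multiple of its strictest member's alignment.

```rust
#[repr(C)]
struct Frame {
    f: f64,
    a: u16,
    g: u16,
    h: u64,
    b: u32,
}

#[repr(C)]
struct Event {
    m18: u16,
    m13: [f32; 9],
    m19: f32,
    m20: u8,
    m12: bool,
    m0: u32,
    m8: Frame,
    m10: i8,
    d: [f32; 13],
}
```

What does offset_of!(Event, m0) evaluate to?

Frame: f at 0 (size 8, align 8) → ends 8; a at 8 (size 2, align 2) → ends 10; g at 10 (size 2, align 2) → ends 12; pad 4 to align 8 for h; h at 16 (size 8, align 8) → ends 24; b at 24 (size 4, align 4) → ends 28; tail pad 4 to reach multiple of 8; total 32 bytes, alignment 8
m18 at 0 (size 2, align 2) → ends 2
pad 2 to align 4 for m13
m13 at 4 (size 36, align 4) → ends 40
m19 at 40 (size 4, align 4) → ends 44
m20 at 44 (size 1, align 1) → ends 45
m12 at 45 (size 1, align 1) → ends 46
pad 2 to align 4 for m0
m0 at 48 (size 4, align 4) → ends 52

48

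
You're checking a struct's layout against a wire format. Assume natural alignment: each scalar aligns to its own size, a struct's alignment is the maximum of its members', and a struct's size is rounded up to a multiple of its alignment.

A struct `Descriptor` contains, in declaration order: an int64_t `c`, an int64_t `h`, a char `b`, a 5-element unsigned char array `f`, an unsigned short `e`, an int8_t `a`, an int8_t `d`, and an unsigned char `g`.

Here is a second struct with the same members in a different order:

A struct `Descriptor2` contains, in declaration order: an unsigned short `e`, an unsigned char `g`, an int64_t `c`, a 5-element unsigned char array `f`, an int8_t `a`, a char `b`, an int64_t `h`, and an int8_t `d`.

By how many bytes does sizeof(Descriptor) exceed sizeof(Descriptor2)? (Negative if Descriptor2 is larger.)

0..8  c  (8B, 8-aligned)
8..16  h  (8B, 8-aligned)
16..17  b  (1B, 1-aligned)
17..22  f  (5B, 1-aligned)
22..24  e  (2B, 2-aligned)
24..25  a  (1B, 1-aligned)
25..26  d  (1B, 1-aligned)
26..27  g  (1B, 1-aligned)
27..32  -- tail padding (5B)
sizeof = 32, alignof = 8
— Descriptor2 —
0..2  e  (2B, 2-aligned)
2..3  g  (1B, 1-aligned)
3..8  -- padding (5B)
8..16  c  (8B, 8-aligned)
16..21  f  (5B, 1-aligned)
21..22  a  (1B, 1-aligned)
22..23  b  (1B, 1-aligned)
23..24  -- padding (1B)
24..32  h  (8B, 8-aligned)
32..33  d  (1B, 1-aligned)
33..40  -- tail padding (7B)
sizeof = 40, alignof = 8
32 − 40 = -8

-8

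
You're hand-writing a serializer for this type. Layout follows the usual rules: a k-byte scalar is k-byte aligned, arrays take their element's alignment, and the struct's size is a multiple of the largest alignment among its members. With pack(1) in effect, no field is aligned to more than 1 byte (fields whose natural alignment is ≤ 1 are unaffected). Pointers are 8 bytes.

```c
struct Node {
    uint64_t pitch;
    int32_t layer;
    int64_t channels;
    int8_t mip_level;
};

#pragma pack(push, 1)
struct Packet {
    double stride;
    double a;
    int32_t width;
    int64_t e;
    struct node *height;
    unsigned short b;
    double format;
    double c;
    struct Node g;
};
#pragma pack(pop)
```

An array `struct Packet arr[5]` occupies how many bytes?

430

Node: @0: pitch [8B, align 8] → 8; @8: layer [4B, align 4] → 12; +4 pad (align 8); @16: channels [8B, align 8] → 24; @24: mip_level [1B, align 1] → 25; +7 tail pad (align 8); size 32, align 8
@0: stride [8B, align 1] → 8
@8: a [8B, align 1] → 16
@16: width [4B, align 1] → 20
@20: e [8B, align 1] → 28
@28: height [8B, align 1] → 36
@36: b [2B, align 1] → 38
@38: format [8B, align 1] → 46
@46: c [8B, align 1] → 54
@54: g [32B, align 1] → 86
size 86, align 1
array of 5: 5 × 86 = 430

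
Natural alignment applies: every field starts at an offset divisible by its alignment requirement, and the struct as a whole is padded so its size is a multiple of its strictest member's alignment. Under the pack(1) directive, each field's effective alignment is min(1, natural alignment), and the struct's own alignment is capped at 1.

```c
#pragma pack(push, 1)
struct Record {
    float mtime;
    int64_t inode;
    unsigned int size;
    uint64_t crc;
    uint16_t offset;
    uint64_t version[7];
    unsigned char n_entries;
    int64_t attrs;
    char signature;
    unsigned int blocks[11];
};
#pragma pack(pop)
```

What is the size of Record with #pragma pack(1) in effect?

136

0..4  mtime  (4B, 1-aligned)
4..12  inode  (8B, 1-aligned)
12..16  size  (4B, 1-aligned)
16..24  crc  (8B, 1-aligned)
24..26  offset  (2B, 1-aligned)
26..82  version  (56B, 1-aligned)
82..83  n_entries  (1B, 1-aligned)
83..91  attrs  (8B, 1-aligned)
91..92  signature  (1B, 1-aligned)
92..136  blocks  (44B, 1-aligned)
sizeof = 136, alignof = 1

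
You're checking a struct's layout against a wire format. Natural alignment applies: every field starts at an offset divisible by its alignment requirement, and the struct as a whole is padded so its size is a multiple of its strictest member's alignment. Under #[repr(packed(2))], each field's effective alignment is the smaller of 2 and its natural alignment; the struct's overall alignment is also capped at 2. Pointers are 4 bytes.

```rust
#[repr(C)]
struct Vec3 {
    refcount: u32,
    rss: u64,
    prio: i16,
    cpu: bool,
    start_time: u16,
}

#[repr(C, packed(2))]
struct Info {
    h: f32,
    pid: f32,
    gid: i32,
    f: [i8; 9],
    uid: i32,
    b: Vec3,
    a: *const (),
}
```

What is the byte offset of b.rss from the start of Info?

34

Vec3: refcount at 0 (size 4, align 4) → ends 4; pad 4 to align 8 for rss; rss at 8 (size 8, align 8) → ends 16; prio at 16 (size 2, align 2) → ends 18; cpu at 18 (size 1, align 1) → ends 19; pad 1 to align 2 for start_time; start_time at 20 (size 2, align 2) → ends 22; tail pad 2 to reach multiple of 8; total 24 bytes, alignment 8
h at 0 (size 4, align 2) → ends 4
pid at 4 (size 4, align 2) → ends 8
gid at 8 (size 4, align 2) → ends 12
f at 12 (size 9, align 1) → ends 21
pad 1 to align 2 for uid
uid at 22 (size 4, align 2) → ends 26
b at 26 (size 24, align 2) → ends 50
within Vec3: rss at 8
26 + 8 = 34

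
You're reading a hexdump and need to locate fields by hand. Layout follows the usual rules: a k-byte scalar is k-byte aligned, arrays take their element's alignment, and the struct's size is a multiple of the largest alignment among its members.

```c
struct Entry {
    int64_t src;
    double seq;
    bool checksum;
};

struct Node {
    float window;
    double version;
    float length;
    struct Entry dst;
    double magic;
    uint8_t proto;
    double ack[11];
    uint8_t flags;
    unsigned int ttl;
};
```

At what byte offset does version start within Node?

Entry: @0: src [8B, align 8] → 8; @8: seq [8B, align 8] → 16; @16: checksum [1B, align 1] → 17; +7 tail pad (align 8); size 24, align 8
@0: window [4B, align 4] → 4
+4 pad (align 8)
@8: version [8B, align 8] → 16

8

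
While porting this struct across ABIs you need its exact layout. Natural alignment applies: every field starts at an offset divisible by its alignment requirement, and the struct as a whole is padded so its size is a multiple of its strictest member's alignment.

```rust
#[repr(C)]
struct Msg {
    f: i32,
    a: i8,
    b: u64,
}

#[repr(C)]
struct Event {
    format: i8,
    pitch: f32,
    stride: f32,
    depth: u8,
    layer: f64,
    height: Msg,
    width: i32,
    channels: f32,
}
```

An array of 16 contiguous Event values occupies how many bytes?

Msg: 0..4  f  (4B, 4-aligned); 4..5  a  (1B, 1-aligned); 5..8  -- padding (3B); 8..16  b  (8B, 8-aligned); sizeof = 16, alignof = 8
0..1  format  (1B, 1-aligned)
1..4  -- padding (3B)
4..8  pitch  (4B, 4-aligned)
8..12  stride  (4B, 4-aligned)
12..13  depth  (1B, 1-aligned)
13..16  -- padding (3B)
16..24  layer  (8B, 8-aligned)
24..40  height  (16B, 8-aligned)
40..44  width  (4B, 4-aligned)
44..48  channels  (4B, 4-aligned)
sizeof = 48, alignof = 8
array of 16: 16 × 48 = 768

768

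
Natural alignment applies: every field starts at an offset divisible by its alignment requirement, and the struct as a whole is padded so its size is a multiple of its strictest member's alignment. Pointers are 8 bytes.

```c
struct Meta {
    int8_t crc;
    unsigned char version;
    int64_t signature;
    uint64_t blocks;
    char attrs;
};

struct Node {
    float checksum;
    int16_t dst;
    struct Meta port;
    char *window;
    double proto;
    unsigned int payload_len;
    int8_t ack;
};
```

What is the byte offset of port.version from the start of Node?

Meta: crc at 0 (size 1, align 1) → ends 1; version at 1 (size 1, align 1) → ends 2; pad 6 to align 8 for signature; signature at 8 (size 8, align 8) → ends 16; blocks at 16 (size 8, align 8) → ends 24; attrs at 24 (size 1, align 1) → ends 25; tail pad 7 to reach multiple of 8; total 32 bytes, alignment 8
checksum at 0 (size 4, align 4) → ends 4
dst at 4 (size 2, align 2) → ends 6
pad 2 to align 8 for port
port at 8 (size 32, align 8) → ends 40
within Meta: version at 1
8 + 1 = 9

9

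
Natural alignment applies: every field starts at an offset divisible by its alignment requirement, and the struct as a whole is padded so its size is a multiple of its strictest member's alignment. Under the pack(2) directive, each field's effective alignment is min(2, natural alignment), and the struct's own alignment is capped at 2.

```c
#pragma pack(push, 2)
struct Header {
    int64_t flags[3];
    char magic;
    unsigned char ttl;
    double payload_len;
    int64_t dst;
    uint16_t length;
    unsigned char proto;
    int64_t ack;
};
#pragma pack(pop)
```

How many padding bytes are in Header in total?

1

flags at 0 (size 24, align 2) → ends 24
magic at 24 (size 1, align 1) → ends 25
ttl at 25 (size 1, align 1) → ends 26
payload_len at 26 (size 8, align 2) → ends 34
dst at 34 (size 8, align 2) → ends 42
length at 42 (size 2, align 2) → ends 44
proto at 44 (size 1, align 1) → ends 45
pad 1 to align 2 for ack
ack at 46 (size 8, align 2) → ends 54
total 54 bytes, alignment 2
data bytes 53, size 54 → padding 1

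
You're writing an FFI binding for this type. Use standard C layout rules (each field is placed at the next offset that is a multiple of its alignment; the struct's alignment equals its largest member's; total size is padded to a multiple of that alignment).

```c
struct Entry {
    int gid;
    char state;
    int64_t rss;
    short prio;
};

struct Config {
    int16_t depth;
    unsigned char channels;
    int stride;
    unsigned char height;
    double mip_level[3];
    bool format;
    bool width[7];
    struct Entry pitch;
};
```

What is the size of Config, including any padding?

72 bytes

Entry: 0..4  gid  (4B, 4-aligned); 4..5  state  (1B, 1-aligned); 5..8  -- padding (3B); 8..16  rss  (8B, 8-aligned); 16..18  prio  (2B, 2-aligned); 18..24  -- tail padding (6B); sizeof = 24, alignof = 8
0..2  depth  (2B, 2-aligned)
2..3  channels  (1B, 1-aligned)
3..4  -- padding (1B)
4..8  stride  (4B, 4-aligned)
8..9  height  (1B, 1-aligned)
9..16  -- padding (7B)
16..40  mip_level  (24B, 8-aligned)
40..41  format  (1B, 1-aligned)
41..48  width  (7B, 1-aligned)
48..72  pitch  (24B, 8-aligned)
sizeof = 72, alignof = 8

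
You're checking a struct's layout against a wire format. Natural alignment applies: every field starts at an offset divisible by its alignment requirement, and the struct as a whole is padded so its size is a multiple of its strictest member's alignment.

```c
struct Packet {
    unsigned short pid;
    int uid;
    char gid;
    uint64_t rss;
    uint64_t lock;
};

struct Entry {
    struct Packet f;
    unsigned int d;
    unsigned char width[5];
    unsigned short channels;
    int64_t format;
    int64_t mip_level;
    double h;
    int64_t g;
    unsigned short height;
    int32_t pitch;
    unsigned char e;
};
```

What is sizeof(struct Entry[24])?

Packet: @0: pid [2B, align 2] → 2; +2 pad (align 4); @4: uid [4B, align 4] → 8; @8: gid [1B, align 1] → 9; +7 pad (align 8); @16: rss [8B, align 8] → 24; @24: lock [8B, align 8] → 32; size 32, align 8
@0: f [32B, align 8] → 32
@32: d [4B, align 4] → 36
@36: width [5B, align 1] → 41
+1 pad (align 2)
@42: channels [2B, align 2] → 44
+4 pad (align 8)
@48: format [8B, align 8] → 56
@56: mip_level [8B, align 8] → 64
@64: h [8B, align 8] → 72
@72: g [8B, align 8] → 80
@80: height [2B, align 2] → 82
+2 pad (align 4)
@84: pitch [4B, align 4] → 88
@88: e [1B, align 1] → 89
+7 tail pad (align 8)
size 96, align 8
array of 24: 24 × 96 = 2304

2304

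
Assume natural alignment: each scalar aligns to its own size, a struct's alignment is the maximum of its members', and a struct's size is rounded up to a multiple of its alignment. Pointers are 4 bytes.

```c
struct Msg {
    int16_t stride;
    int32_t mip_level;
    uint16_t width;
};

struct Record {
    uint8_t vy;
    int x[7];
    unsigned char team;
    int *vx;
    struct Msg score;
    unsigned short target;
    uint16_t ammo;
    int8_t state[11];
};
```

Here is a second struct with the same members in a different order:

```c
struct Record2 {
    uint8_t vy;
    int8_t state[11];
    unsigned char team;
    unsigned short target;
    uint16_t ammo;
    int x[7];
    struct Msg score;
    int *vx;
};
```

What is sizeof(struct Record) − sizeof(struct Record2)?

4

Msg: @0: stride [2B, align 2] → 2; +2 pad (align 4); @4: mip_level [4B, align 4] → 8; @8: width [2B, align 2] → 10; +2 tail pad (align 4); size 12, align 4
@0: vy [1B, align 1] → 1
+3 pad (align 4)
@4: x [28B, align 4] → 32
@32: team [1B, align 1] → 33
+3 pad (align 4)
@36: vx [4B, align 4] → 40
@40: score [12B, align 4] → 52
@52: target [2B, align 2] → 54
@54: ammo [2B, align 2] → 56
@56: state [11B, align 1] → 67
+1 tail pad (align 4)
size 68, align 4
— Record2 —
@0: vy [1B, align 1] → 1
@1: state [11B, align 1] → 12
@12: team [1B, align 1] → 13
+1 pad (align 2)
@14: target [2B, align 2] → 16
@16: ammo [2B, align 2] → 18
+2 pad (align 4)
@20: x [28B, align 4] → 48
@48: score [12B, align 4] → 60
@60: vx [4B, align 4] → 64
size 64, align 4
68 − 64 = 4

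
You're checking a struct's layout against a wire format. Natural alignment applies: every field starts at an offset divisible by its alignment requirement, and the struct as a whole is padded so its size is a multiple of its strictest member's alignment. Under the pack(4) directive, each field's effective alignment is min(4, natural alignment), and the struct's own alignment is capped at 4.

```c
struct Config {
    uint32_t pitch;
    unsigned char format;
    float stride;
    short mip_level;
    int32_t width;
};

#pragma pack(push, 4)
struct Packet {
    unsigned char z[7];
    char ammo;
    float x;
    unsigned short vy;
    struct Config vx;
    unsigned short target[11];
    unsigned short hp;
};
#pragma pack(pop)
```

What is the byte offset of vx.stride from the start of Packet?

Config: @0: pitch [4B, align 4] → 4; @4: format [1B, align 1] → 5; +3 pad (align 4); @8: stride [4B, align 4] → 12; @12: mip_level [2B, align 2] → 14; +2 pad (align 4); @16: width [4B, align 4] → 20; size 20, align 4
@0: z [7B, align 1] → 7
@7: ammo [1B, align 1] → 8
@8: x [4B, align 4] → 12
@12: vy [2B, align 2] → 14
+2 pad (align 4)
@16: vx [20B, align 4] → 36
within Config: stride at 8
16 + 8 = 24

24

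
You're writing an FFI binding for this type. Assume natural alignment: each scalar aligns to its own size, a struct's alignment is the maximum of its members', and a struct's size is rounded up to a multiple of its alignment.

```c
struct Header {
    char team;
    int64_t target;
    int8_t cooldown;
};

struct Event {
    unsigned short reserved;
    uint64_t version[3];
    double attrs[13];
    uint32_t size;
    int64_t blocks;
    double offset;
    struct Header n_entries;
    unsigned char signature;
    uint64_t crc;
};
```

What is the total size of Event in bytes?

200

Header: team at 0 (size 1, align 1) → ends 1; pad 7 to align 8 for target; target at 8 (size 8, align 8) → ends 16; cooldown at 16 (size 1, align 1) → ends 17; tail pad 7 to reach multiple of 8; total 24 bytes, alignment 8
reserved at 0 (size 2, align 2) → ends 2
pad 6 to align 8 for version
version at 8 (size 24, align 8) → ends 32
attrs at 32 (size 104, align 8) → ends 136
size at 136 (size 4, align 4) → ends 140
pad 4 to align 8 for blocks
blocks at 144 (size 8, align 8) → ends 152
offset at 152 (size 8, align 8) → ends 160
n_entries at 160 (size 24, align 8) → ends 184
signature at 184 (size 1, align 1) → ends 185
pad 7 to align 8 for crc
crc at 192 (size 8, align 8) → ends 200
total 200 bytes, alignment 8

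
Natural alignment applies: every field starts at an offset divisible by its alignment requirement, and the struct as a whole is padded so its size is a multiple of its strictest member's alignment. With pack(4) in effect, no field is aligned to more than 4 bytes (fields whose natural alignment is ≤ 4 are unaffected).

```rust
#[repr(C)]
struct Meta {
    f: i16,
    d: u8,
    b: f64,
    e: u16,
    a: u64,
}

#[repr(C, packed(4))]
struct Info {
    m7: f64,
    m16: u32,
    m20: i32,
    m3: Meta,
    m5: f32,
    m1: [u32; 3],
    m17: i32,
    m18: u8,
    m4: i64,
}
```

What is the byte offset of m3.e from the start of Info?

Meta: @0: f [2B, align 2] → 2; @2: d [1B, align 1] → 3; +5 pad (align 8); @8: b [8B, align 8] → 16; @16: e [2B, align 2] → 18; +6 pad (align 8); @24: a [8B, align 8] → 32; size 32, align 8
@0: m7 [8B, align 4] → 8
@8: m16 [4B, align 4] → 12
@12: m20 [4B, align 4] → 16
@16: m3 [32B, align 4] → 48
within Meta: e at 16
16 + 16 = 32

32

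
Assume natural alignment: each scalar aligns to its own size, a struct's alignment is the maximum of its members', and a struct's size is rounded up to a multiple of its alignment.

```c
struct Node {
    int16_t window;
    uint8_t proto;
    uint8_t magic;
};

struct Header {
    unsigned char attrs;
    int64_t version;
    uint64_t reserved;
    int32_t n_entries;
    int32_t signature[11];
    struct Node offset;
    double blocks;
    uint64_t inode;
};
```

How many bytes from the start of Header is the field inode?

88

Node: window at 0 (size 2, align 2) → ends 2; proto at 2 (size 1, align 1) → ends 3; magic at 3 (size 1, align 1) → ends 4; total 4 bytes, alignment 2
attrs at 0 (size 1, align 1) → ends 1
pad 7 to align 8 for version
version at 8 (size 8, align 8) → ends 16
reserved at 16 (size 8, align 8) → ends 24
n_entries at 24 (size 4, align 4) → ends 28
signature at 28 (size 44, align 4) → ends 72
offset at 72 (size 4, align 2) → ends 76
pad 4 to align 8 for blocks
blocks at 80 (size 8, align 8) → ends 88
inode at 88 (size 8, align 8) → ends 96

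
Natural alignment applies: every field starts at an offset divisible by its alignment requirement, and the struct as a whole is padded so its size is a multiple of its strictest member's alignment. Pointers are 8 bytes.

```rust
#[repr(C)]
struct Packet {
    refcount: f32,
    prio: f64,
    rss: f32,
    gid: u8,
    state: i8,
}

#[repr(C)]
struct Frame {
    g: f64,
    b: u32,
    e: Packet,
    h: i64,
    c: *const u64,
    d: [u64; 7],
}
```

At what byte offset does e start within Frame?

Packet: @0: refcount [4B, align 4] → 4; +4 pad (align 8); @8: prio [8B, align 8] → 16; @16: rss [4B, align 4] → 20; @20: gid [1B, align 1] → 21; @21: state [1B, align 1] → 22; +2 tail pad (align 8); size 24, align 8
@0: g [8B, align 8] → 8
@8: b [4B, align 4] → 12
+4 pad (align 8)
@16: e [24B, align 8] → 40

16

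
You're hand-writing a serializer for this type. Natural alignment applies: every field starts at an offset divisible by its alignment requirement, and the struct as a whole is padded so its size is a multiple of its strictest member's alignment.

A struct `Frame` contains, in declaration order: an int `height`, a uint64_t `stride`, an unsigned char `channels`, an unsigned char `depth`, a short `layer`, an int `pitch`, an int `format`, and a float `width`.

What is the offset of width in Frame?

28

@0: height [4B, align 4] → 4
+4 pad (align 8)
@8: stride [8B, align 8] → 16
@16: channels [1B, align 1] → 17
@17: depth [1B, align 1] → 18
@18: layer [2B, align 2] → 20
@20: pitch [4B, align 4] → 24
@24: format [4B, align 4] → 28
@28: width [4B, align 4] → 32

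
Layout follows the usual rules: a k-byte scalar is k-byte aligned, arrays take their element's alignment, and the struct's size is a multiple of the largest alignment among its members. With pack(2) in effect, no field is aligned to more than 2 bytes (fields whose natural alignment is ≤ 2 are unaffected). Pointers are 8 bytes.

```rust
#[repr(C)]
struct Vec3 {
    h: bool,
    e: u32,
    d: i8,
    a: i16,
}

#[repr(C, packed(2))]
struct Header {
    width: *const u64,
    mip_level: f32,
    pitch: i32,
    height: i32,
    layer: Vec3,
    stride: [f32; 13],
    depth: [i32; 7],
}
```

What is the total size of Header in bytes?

112

Vec3: @0: h [1B, align 1] → 1; +3 pad (align 4); @4: e [4B, align 4] → 8; @8: d [1B, align 1] → 9; +1 pad (align 2); @10: a [2B, align 2] → 12; size 12, align 4
@0: width [8B, align 2] → 8
@8: mip_level [4B, align 2] → 12
@12: pitch [4B, align 2] → 16
@16: height [4B, align 2] → 20
@20: layer [12B, align 2] → 32
@32: stride [52B, align 2] → 84
@84: depth [28B, align 2] → 112
size 112, align 2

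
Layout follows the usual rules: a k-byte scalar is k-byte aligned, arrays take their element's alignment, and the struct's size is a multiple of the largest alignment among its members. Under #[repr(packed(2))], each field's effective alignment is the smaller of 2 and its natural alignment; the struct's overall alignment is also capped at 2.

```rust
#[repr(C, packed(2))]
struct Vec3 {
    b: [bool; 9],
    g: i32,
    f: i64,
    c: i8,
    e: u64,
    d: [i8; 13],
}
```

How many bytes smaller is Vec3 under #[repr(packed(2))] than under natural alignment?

10

natural layout:
  b at 0 (size 9, align 1) → ends 9
  pad 3 to align 4 for g
  g at 12 (size 4, align 4) → ends 16
  f at 16 (size 8, align 8) → ends 24
  c at 24 (size 1, align 1) → ends 25
  pad 7 to align 8 for e
  e at 32 (size 8, align 8) → ends 40
  d at 40 (size 13, align 1) → ends 53
  tail pad 3 to reach multiple of 8
  total 56 bytes, alignment 8
packed(2) layout:
  b at 0 (size 9, align 1) → ends 9
  pad 1 to align 2 for g
  g at 10 (size 4, align 2) → ends 14
  f at 14 (size 8, align 2) → ends 22
  c at 22 (size 1, align 1) → ends 23
  pad 1 to align 2 for e
  e at 24 (size 8, align 2) → ends 32
  d at 32 (size 13, align 1) → ends 45
  tail pad 1 to reach multiple of 2
  total 46 bytes, alignment 2
56 − 46 = 10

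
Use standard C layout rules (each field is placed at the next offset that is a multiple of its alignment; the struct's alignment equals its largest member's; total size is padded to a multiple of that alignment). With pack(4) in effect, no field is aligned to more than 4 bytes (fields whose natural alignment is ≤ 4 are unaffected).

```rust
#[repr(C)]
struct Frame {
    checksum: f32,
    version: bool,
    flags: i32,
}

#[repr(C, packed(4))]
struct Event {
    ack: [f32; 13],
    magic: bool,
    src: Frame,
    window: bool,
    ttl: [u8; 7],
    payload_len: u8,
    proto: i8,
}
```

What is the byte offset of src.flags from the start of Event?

64

Frame: 0..4  checksum  (4B, 4-aligned); 4..5  version  (1B, 1-aligned); 5..8  -- padding (3B); 8..12  flags  (4B, 4-aligned); sizeof = 12, alignof = 4
0..52  ack  (52B, 4-aligned)
52..53  magic  (1B, 1-aligned)
53..56  -- padding (3B)
56..68  src  (12B, 4-aligned)
within Frame: flags at 8
56 + 8 = 64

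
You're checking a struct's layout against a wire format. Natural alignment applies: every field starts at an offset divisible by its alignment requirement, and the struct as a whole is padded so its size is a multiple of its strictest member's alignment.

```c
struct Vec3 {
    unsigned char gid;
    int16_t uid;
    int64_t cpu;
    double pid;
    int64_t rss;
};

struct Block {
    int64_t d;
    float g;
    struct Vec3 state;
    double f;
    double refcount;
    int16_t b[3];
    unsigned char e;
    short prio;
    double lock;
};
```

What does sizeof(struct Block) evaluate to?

88 bytes

Vec3: 0..1  gid  (1B, 1-aligned); 1..2  -- padding (1B); 2..4  uid  (2B, 2-aligned); 4..8  -- padding (4B); 8..16  cpu  (8B, 8-aligned); 16..24  pid  (8B, 8-aligned); 24..32  rss  (8B, 8-aligned); sizeof = 32, alignof = 8
0..8  d  (8B, 8-aligned)
8..12  g  (4B, 4-aligned)
12..16  -- padding (4B)
16..48  state  (32B, 8-aligned)
48..56  f  (8B, 8-aligned)
56..64  refcount  (8B, 8-aligned)
64..70  b  (6B, 2-aligned)
70..71  e  (1B, 1-aligned)
71..72  -- padding (1B)
72..74  prio  (2B, 2-aligned)
74..80  -- padding (6B)
80..88  lock  (8B, 8-aligned)
sizeof = 88, alignof = 8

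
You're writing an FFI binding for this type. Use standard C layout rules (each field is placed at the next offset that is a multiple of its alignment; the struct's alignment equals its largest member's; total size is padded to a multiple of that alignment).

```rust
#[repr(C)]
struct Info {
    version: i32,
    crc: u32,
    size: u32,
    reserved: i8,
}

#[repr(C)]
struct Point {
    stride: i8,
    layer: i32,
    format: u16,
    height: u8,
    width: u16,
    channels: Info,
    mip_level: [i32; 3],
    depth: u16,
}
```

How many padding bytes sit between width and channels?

Info: version at 0 (size 4, align 4) → ends 4; crc at 4 (size 4, align 4) → ends 8; size at 8 (size 4, align 4) → ends 12; reserved at 12 (size 1, align 1) → ends 13; tail pad 3 to reach multiple of 4; total 16 bytes, alignment 4
stride at 0 (size 1, align 1) → ends 1
pad 3 to align 4 for layer
layer at 4 (size 4, align 4) → ends 8
format at 8 (size 2, align 2) → ends 10
height at 10 (size 1, align 1) → ends 11
pad 1 to align 2 for width
width at 12 (size 2, align 2) → ends 14
pad 2 to align 4 for channels
channels at 16 (size 16, align 4) → ends 32

2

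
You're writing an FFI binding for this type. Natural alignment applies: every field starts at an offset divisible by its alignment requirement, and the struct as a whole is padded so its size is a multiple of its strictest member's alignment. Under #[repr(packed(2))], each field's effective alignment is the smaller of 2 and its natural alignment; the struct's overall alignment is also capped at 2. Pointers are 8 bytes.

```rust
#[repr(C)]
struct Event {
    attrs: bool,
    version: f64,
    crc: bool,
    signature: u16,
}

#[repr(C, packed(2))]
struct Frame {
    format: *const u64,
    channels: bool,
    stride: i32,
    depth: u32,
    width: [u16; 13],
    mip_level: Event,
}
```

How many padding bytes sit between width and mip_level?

0

Event: attrs at 0 (size 1, align 1) → ends 1; pad 7 to align 8 for version; version at 8 (size 8, align 8) → ends 16; crc at 16 (size 1, align 1) → ends 17; pad 1 to align 2 for signature; signature at 18 (size 2, align 2) → ends 20; tail pad 4 to reach multiple of 8; total 24 bytes, alignment 8
format at 0 (size 8, align 2) → ends 8
channels at 8 (size 1, align 1) → ends 9
pad 1 to align 2 for stride
stride at 10 (size 4, align 2) → ends 14
depth at 14 (size 4, align 2) → ends 18
width at 18 (size 26, align 2) → ends 44
mip_level at 44 (size 24, align 2) → ends 68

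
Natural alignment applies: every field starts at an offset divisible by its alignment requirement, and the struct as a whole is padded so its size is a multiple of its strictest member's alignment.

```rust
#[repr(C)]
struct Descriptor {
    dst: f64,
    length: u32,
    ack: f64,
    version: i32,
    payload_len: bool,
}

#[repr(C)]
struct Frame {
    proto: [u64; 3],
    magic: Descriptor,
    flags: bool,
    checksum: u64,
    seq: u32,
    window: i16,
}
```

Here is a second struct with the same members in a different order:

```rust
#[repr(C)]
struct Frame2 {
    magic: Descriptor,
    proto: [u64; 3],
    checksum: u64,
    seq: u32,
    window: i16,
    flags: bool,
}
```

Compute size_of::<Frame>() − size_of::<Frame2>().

8

Descriptor: @0: dst [8B, align 8] → 8; @8: length [4B, align 4] → 12; +4 pad (align 8); @16: ack [8B, align 8] → 24; @24: version [4B, align 4] → 28; @28: payload_len [1B, align 1] → 29; +3 tail pad (align 8); size 32, align 8
@0: proto [24B, align 8] → 24
@24: magic [32B, align 8] → 56
@56: flags [1B, align 1] → 57
+7 pad (align 8)
@64: checksum [8B, align 8] → 72
@72: seq [4B, align 4] → 76
@76: window [2B, align 2] → 78
+2 tail pad (align 8)
size 80, align 8
— Frame2 —
@0: magic [32B, align 8] → 32
@32: proto [24B, align 8] → 56
@56: checksum [8B, align 8] → 64
@64: seq [4B, align 4] → 68
@68: window [2B, align 2] → 70
@70: flags [1B, align 1] → 71
+1 tail pad (align 8)
size 72, align 8
80 − 72 = 8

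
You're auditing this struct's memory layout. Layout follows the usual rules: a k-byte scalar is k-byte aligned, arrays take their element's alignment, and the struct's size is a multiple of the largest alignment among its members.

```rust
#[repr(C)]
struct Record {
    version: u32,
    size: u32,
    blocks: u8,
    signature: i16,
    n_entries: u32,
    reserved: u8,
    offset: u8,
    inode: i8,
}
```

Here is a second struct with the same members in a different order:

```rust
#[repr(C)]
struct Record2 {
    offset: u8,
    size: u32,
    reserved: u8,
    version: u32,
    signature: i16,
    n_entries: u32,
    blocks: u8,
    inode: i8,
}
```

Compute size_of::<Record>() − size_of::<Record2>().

version at 0 (size 4, align 4) → ends 4
size at 4 (size 4, align 4) → ends 8
blocks at 8 (size 1, align 1) → ends 9
pad 1 to align 2 for signature
signature at 10 (size 2, align 2) → ends 12
n_entries at 12 (size 4, align 4) → ends 16
reserved at 16 (size 1, align 1) → ends 17
offset at 17 (size 1, align 1) → ends 18
inode at 18 (size 1, align 1) → ends 19
tail pad 1 to reach multiple of 4
total 20 bytes, alignment 4
— Record2 —
offset at 0 (size 1, align 1) → ends 1
pad 3 to align 4 for size
size at 4 (size 4, align 4) → ends 8
reserved at 8 (size 1, align 1) → ends 9
pad 3 to align 4 for version
version at 12 (size 4, align 4) → ends 16
signature at 16 (size 2, align 2) → ends 18
pad 2 to align 4 for n_entries
n_entries at 20 (size 4, align 4) → ends 24
blocks at 24 (size 1, align 1) → ends 25
inode at 25 (size 1, align 1) → ends 26
tail pad 2 to reach multiple of 4
total 28 bytes, alignment 4
20 − 28 = -8

-8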